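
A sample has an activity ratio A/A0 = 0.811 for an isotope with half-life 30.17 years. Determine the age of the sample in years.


lambda = ln(2) / t_half = ln(2) / 30.17 = 0.02297472 /yr
t = -ln(A/A0) / lambda
t = -ln(0.811) / 0.02297472
t = 9.1182 yr

9.1182


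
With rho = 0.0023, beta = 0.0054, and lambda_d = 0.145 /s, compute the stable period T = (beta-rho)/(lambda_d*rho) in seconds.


T = (beta - rho) / (lambda_d * rho)
T = (0.0054 - 0.0023) / (0.145 * 0.0023)
T = 9.2954 s

9.2954


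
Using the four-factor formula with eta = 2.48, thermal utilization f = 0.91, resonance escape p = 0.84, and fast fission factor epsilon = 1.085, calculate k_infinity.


k_inf = eta * f * p * epsilon
k_inf = 2.48 * 0.91 * 0.84 * 1.085
k_inf = 2.0568

2.0568


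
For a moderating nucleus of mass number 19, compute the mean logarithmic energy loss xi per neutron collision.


xi = 1 + (A-1)^2/(2A) * ln((A-1)/(A+1))
xi = 1 + (19-1)^2/(2*19) * ln((19-1)/(19 +1))
xi = 0.10166

0.10166


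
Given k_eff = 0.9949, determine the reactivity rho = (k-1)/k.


rho = (k_eff - 1) / k_eff
rho = (0.9949 - 1) / 0.9949
rho = -0.0051261

-0.0051261


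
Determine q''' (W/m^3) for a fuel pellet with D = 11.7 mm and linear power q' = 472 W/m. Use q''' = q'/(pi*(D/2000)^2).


r = D / 2 / 1000 = 11.7 / 2 / 1000 = 0.00585 m
q''' = q' / (pi * r^2)
q''' = 472 / (pi * 0.00585^2)
q''' = 4.3902e+06 W/m^3

4.3902e+06


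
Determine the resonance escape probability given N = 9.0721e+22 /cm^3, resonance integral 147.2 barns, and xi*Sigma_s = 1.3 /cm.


p = exp(-N * I * 1e-24 / (xi*Sigma_s))
p = exp(-9.0721e+22 * 147.2 * 1e-24 / 1.3)
p = 3.4574e-05

3.4574e-05


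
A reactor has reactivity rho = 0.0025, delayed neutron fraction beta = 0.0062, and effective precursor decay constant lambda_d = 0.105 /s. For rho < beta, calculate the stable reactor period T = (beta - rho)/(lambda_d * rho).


T = (beta - rho) / (lambda_d * rho)
T = (0.0062 - 0.0025) / (0.105 * 0.0025)
T = 14.095 s

14.095


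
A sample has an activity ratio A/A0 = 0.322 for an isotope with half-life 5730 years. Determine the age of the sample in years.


lambda = ln(2) / t_half = ln(2) / 5730 = 1.209681e-04 /yr
t = -ln(A/A0) / lambda
t = -ln(0.322) / 1.209681e-04
t = 9367.8 yr

9367.8


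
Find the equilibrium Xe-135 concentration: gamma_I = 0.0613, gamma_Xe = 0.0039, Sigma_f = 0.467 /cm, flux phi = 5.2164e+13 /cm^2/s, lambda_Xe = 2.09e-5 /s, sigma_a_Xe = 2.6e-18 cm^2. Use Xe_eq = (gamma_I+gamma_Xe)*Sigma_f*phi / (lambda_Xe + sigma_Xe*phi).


Xe_eq = (gamma_I + gamma_Xe) * Sigma_f * phi / (lambda_Xe + sigma_Xe * phi)
Numerator = (0.0613 + 0.0039) * 0.467 * 5.2164e+13 = 1.588310e+12
Denominator = 2.09e-5 + 2.6e-18 * 5.2164e+13 = 1.565264e-04
Xe_eq = 1.588310e+12 / 1.565264e-04 = 1.0147e+16 /cm^3

1.0147e+16


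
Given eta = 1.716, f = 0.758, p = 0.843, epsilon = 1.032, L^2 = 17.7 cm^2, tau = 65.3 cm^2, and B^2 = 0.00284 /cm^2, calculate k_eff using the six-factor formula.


k_inf = eta*f*p*eps = 1.716*0.758*0.843*1.032 = 1.131602
P_TNL = 1/(1 + L^2*B^2) = 1/(1 + 17.7*0.00284) = 0.9521379
P_FNL = exp(-B^2*tau) = exp(-0.00284*65.3) = 0.8307287
k_eff = k_inf * P_TNL * P_FNL = 1.131602 * 0.9521379 * 0.8307287
k_eff = 0.89506

0.89506


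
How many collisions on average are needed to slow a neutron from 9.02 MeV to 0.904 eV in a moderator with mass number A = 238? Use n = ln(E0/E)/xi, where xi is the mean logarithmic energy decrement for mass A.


xi = 1 + (A-1)^2/(2A)*ln((A-1)/(A+1)) = 0.008379872 (for A = 238)
n = ln(E0/E) / xi
n = ln(9.02e6 / 0.904) / 0.008379872
n = ln(9.977876e+06) / 0.008379872 = 1923.2

1923.2


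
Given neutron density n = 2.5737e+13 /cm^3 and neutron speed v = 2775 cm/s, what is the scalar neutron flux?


phi = n * v
phi = 2.5737e+13 * 2775
phi = 7.1420e+16 /cm^2/s

7.1420e+16


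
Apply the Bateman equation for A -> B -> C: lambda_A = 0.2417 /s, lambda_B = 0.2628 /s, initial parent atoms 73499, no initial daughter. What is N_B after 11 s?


N_B(t) = lambda_A * N_A0 / (lambda_B - lambda_A) * [exp(-lambda_A*t) - exp(-lambda_B*t)]
exp(-0.2417*11) = 0.07003921; exp(-0.2628*11) = 0.05553177
N_B = 0.2417 * 73499 / (0.2628 - 0.2417) * (0.07003921 - 0.05553177)
N_B = 12214

12214


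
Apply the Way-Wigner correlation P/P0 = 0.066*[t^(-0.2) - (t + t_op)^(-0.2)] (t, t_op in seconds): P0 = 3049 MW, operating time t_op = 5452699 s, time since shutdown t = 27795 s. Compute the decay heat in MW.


P/P0 = 0.066 * [t^(-0.2) - (t + t_op)^(-0.2)]
P/P0 = 0.066 * [27795^(-0.2) - (27795 + 5452699)^(-0.2)]
P/P0 = 0.066 * [0.1291834 - 0.04489894] = 0.005562774
P = 3049 * 0.005562774 = 16.961 MW

16.961


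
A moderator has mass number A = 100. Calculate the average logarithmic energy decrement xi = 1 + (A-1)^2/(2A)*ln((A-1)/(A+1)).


xi = 1 + (A-1)^2/(2A) * ln((A-1)/(A+1))
xi = 1 + (100-1)^2/(2*100) * ln((100-1)/(100 +1))
xi = 0.019867

0.019867


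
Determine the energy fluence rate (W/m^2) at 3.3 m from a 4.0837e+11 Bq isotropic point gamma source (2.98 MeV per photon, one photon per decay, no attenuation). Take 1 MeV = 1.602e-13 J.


psi = A * E * 1.602e-13 / (4*pi*r^2)
psi = 4.0837e+11 * 2.98 * 1.602e-13 / (4*pi*3.3^2)
psi = 0.0014246 W/m^2

0.0014246


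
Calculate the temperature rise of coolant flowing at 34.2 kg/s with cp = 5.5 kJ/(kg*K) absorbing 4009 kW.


dT = Q / (m_dot * cp)
dT = 4009 / (34.2 * 5.5)
dT = 21.313 C

21.313


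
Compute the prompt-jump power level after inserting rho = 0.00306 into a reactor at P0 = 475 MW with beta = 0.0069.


P1/P0 = beta / (beta - rho)
P1/P0 = 0.0069 / (0.0069 - 0.00306) = 1.796875
P1 = 475 * 1.796875 = 853.52 MW

853.52


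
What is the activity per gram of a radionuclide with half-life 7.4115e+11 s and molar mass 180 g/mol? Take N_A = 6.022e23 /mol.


lambda = ln(2) / t_half = ln(2) / 7.4115e+11 = 9.352320e-13 /s
SA = lambda * N_A / M
SA = 9.352320e-13 * 6.022e23 / 180
SA = 3.1289e+09 Bq/g

3.1289e+09


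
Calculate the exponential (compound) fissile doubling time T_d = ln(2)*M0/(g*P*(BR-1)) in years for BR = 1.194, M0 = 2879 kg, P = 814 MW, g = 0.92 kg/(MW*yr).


Breeding gain G = BR - 1 = 1.194 - 1 = 0.194
Fissile production rate = g * P * G = 0.92 * 814 * 0.194 = 145.28272 kg/yr
T_d = ln(2) * M0 / (g * P * G)
T_d = ln(2) * 2879 / 145.28272 = 13.736 yr

13.736


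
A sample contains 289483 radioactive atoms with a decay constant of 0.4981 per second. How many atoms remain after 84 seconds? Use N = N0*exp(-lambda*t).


N = N0 * exp(-lambda * t)
N = 289483 * exp(-0.4981 * 84)
N = 1.9524e-13

1.9524e-13


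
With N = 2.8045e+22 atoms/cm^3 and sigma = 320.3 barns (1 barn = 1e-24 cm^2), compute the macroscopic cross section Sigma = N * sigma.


Sigma = N * sigma_barns * 1e-24
Sigma = 2.8045e+22 * 320.3 * 1e-24
Sigma = 8.9828 /cm

8.9828


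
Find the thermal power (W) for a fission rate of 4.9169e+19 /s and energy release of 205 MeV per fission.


P = fission_rate * E_MeV * 1.602e-13
P = 4.9169e+19 * 205 * 1.602e-13
P = 1.6148e+09 W

1.6148e+09


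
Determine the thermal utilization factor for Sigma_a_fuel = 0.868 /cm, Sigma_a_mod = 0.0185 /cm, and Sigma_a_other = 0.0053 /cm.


f = Sigma_a_fuel / (Sigma_a_fuel + Sigma_a_mod + Sigma_a_other)
f = 0.868 / (0.868 + 0.0185 + 0.0053)
f = 0.97331

0.97331


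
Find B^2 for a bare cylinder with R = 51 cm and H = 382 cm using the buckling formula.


B^2 = (2.405/R)^2 + (pi/H)^2
B^2 = (2.405/51)^2 + (pi/382)^2
B^2 = 0.0022914 /cm^2

0.0022914


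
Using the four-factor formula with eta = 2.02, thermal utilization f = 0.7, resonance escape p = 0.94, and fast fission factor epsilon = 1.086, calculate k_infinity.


k_inf = eta * f * p * epsilon
k_inf = 2.02 * 0.7 * 0.94 * 1.086
k_inf = 1.4435

1.4435


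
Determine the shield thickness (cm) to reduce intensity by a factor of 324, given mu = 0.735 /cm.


x = ln(factor) / mu
x = ln(324) / 0.735
x = 7.8650 cm

7.8650


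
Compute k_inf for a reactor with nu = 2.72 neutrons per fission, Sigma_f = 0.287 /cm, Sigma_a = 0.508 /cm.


k_inf = nu * Sigma_f / Sigma_a
k_inf = 2.72 * 0.287 / 0.508
k_inf = 1.5367

1.5367


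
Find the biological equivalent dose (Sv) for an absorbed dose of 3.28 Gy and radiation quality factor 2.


H = D * Q
H = 3.28 * 2
H = 6.5600 Sv

6.5600


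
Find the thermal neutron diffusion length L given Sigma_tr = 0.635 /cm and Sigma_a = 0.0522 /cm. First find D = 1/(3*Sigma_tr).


D = 1 / (3 * Sigma_tr) = 1 / (3 * 0.635) = 0.5249344 cm
L = sqrt(D / Sigma_a)
L = sqrt(0.5249344 / 0.0522)
L = 3.1712 cm

3.1712


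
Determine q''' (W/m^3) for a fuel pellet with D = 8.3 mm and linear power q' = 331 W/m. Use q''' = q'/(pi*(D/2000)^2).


r = D / 2 / 1000 = 8.3 / 2 / 1000 = 0.00415 m
q''' = q' / (pi * r^2)
q''' = 331 / (pi * 0.00415^2)
q''' = 6.1176e+06 W/m^3

6.1176e+06


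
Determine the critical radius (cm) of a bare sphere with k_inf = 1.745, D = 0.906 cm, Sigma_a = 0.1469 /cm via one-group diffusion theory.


L^2 = D / Sigma_a = 0.906 / 0.1469 = 6.167461 cm^2
B_m^2 = (k_inf - 1) / L^2 = (1.745 - 1) / 6.167461 = 0.1207953 /cm^2
For a bare sphere: B_g = pi/R, so R_c = pi / sqrt(B_m^2)
R_c = pi / sqrt(0.1207953) = 9.0391 cm

9.0391


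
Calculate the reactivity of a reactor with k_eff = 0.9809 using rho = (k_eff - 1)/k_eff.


rho = (k_eff - 1) / k_eff
rho = (0.9809 - 1) / 0.9809
rho = -0.019472

-0.019472


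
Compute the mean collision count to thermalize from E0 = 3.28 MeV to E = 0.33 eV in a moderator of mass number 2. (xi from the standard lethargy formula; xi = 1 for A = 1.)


xi = 1 + (A-1)^2/(2A)*ln((A-1)/(A+1)) = 0.7253469 (for A = 2)
n = ln(E0/E) / xi
n = ln(3.28e6 / 0.33) / 0.7253469
n = ln(9.939394e+06) / 0.7253469 = 22.213

22.213


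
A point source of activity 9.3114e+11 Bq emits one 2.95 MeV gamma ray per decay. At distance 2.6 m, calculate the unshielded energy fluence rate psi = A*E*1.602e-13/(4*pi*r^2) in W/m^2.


psi = A * E * 1.602e-13 / (4*pi*r^2)
psi = 9.3114e+11 * 2.95 * 1.602e-13 / (4*pi*2.6^2)
psi = 0.0051802 W/m^2

0.0051802


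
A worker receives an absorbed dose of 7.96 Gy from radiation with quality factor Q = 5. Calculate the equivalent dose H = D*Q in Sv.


H = D * Q
H = 7.96 * 5
H = 39.800 Sv

39.800


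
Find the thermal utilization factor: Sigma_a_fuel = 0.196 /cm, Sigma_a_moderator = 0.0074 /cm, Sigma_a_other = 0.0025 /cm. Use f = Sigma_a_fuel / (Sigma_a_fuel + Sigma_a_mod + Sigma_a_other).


f = Sigma_a_fuel / (Sigma_a_fuel + Sigma_a_mod + Sigma_a_other)
f = 0.196 / (0.196 + 0.0074 + 0.0025)
f = 0.95192

0.95192


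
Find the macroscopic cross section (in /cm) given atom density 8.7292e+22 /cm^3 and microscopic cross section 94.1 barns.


Sigma = N * sigma_barns * 1e-24
Sigma = 8.7292e+22 * 94.1 * 1e-24
Sigma = 8.2142 /cm

8.2142


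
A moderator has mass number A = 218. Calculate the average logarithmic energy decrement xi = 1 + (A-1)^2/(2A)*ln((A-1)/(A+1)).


xi = 1 + (A-1)^2/(2A) * ln((A-1)/(A+1))
xi = 1 + (218-1)^2/(2*218) * ln((218-1)/(218 +1))
xi = 0.0091463

0.0091463


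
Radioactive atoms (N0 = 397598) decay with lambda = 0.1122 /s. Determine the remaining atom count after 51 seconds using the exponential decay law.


N = N0 * exp(-lambda * t)
N = 397598 * exp(-0.1122 * 51)
N = 1301.1

1301.1


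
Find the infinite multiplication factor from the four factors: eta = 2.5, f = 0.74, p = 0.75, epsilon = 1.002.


k_inf = eta * f * p * epsilon
k_inf = 2.5 * 0.74 * 0.75 * 1.002
k_inf = 1.3903

1.3903


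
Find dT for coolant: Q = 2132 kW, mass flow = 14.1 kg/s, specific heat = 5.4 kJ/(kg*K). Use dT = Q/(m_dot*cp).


dT = Q / (m_dot * cp)
dT = 2132 / (14.1 * 5.4)
dT = 28.001 C

28.001


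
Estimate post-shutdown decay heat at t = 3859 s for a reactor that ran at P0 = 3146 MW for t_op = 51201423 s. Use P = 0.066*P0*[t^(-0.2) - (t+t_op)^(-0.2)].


P/P0 = 0.066 * [t^(-0.2) - (t + t_op)^(-0.2)]
P/P0 = 0.066 * [3859^(-0.2) - (3859 + 51201423)^(-0.2)]
P/P0 = 0.066 * [0.1917366 - 0.02871687] = 0.01075930
P = 3146 * 0.01075930 = 33.849 MW

33.849


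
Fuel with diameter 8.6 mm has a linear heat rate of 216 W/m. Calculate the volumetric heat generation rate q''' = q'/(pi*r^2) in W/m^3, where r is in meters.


r = D / 2 / 1000 = 8.6 / 2 / 1000 = 0.0043 m
q''' = q' / (pi * r^2)
q''' = 216 / (pi * 0.0043^2)
q''' = 3.7185e+06 W/m^3

3.7185e+06


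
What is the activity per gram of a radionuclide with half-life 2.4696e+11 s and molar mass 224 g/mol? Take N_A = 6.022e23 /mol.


lambda = ln(2) / t_half = ln(2) / 2.4696e+11 = 2.806718e-12 /s
SA = lambda * N_A / M
SA = 2.806718e-12 * 6.022e23 / 224
SA = 7.5456e+09 Bq/g

7.5456e+09


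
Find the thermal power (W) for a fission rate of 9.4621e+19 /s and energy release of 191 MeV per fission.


P = fission_rate * E_MeV * 1.602e-13
P = 9.4621e+19 * 191 * 1.602e-13
P = 2.8952e+09 W

2.8952e+09


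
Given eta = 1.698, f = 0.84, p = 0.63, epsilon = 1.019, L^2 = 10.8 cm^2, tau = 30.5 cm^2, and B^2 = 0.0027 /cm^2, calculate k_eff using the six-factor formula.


k_inf = eta*f*p*eps = 1.698*0.84*0.63*1.019 = 0.9156547
P_TNL = 1/(1 + L^2*B^2) = 1/(1 + 10.8*0.0027) = 0.9716662
P_FNL = exp(-B^2*tau) = exp(-0.0027*30.5) = 0.9209496
k_eff = k_inf * P_TNL * P_FNL = 0.9156547 * 0.9716662 * 0.9209496
k_eff = 0.81938

0.81938


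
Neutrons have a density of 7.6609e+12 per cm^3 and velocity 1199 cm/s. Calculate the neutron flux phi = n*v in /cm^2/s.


phi = n * v
phi = 7.6609e+12 * 1199
phi = 9.1854e+15 /cm^2/s

9.1854e+15


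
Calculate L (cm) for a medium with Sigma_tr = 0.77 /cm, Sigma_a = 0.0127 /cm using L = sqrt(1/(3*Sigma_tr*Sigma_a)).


D = 1 / (3 * Sigma_tr) = 1 / (3 * 0.77) = 0.4329004 cm
L = sqrt(D / Sigma_a)
L = sqrt(0.4329004 / 0.0127)
L = 5.8384 cm

5.8384


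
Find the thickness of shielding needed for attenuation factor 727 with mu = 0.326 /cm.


x = ln(factor) / mu
x = ln(727) / 0.326
x = 20.211 cm

20.211


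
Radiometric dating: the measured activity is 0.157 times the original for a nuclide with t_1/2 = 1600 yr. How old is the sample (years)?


lambda = ln(2) / t_half = ln(2) / 1600 = 4.332170e-04 /yr
t = -ln(A/A0) / lambda
t = -ln(0.157) / 4.332170e-04
t = 4273.9 yr

4273.9


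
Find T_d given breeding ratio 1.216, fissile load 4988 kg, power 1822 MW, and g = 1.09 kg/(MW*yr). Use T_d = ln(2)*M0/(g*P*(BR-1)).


Breeding gain G = BR - 1 = 1.216 - 1 = 0.216
Fissile production rate = g * P * G = 1.09 * 1822 * 0.216 = 428.97168 kg/yr
T_d = ln(2) * M0 / (g * P * G)
T_d = ln(2) * 4988 / 428.97168 = 8.0598 yr

8.0598


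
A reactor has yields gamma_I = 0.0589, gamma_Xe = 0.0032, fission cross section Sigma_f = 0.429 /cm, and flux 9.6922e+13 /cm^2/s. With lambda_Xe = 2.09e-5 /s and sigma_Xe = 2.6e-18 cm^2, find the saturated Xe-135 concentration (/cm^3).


Xe_eq = (gamma_I + gamma_Xe) * Sigma_f * phi / (lambda_Xe + sigma_Xe * phi)
Numerator = (0.0589 + 0.0032) * 0.429 * 9.6922e+13 = 2.582089e+12
Denominator = 2.09e-5 + 2.6e-18 * 9.6922e+13 = 2.728972e-04
Xe_eq = 2.582089e+12 / 2.728972e-04 = 9.4618e+15 /cm^3

9.4618e+15


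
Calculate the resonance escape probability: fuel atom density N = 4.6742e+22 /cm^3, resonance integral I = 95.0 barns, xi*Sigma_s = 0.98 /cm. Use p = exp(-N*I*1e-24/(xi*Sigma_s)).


p = exp(-N * I * 1e-24 / (xi*Sigma_s))
p = exp(-4.6742e+22 * 95.0 * 1e-24 / 0.98)
p = 0.010769

0.010769


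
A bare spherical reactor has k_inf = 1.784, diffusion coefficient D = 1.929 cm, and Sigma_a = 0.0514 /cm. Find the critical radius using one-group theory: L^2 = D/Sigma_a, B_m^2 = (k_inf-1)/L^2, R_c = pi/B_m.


L^2 = D / Sigma_a = 1.929 / 0.0514 = 37.52918 cm^2
B_m^2 = (k_inf - 1) / L^2 = (1.784 - 1) / 37.52918 = 0.02089041 /cm^2
For a bare sphere: B_g = pi/R, so R_c = pi / sqrt(B_m^2)
R_c = pi / sqrt(0.02089041) = 21.736 cm

21.736


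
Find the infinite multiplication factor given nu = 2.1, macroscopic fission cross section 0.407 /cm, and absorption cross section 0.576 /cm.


k_inf = nu * Sigma_f / Sigma_a
k_inf = 2.1 * 0.407 / 0.576
k_inf = 1.4839

1.4839


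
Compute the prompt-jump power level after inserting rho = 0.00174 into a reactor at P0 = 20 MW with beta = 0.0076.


P1/P0 = beta / (beta - rho)
P1/P0 = 0.0076 / (0.0076 - 0.00174) = 1.296928
P1 = 20 * 1.296928 = 25.939 MW

25.939


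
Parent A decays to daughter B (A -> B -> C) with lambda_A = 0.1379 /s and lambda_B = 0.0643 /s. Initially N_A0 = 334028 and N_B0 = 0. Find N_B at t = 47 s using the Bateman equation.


N_B(t) = lambda_A * N_A0 / (lambda_B - lambda_A) * [exp(-lambda_A*t) - exp(-lambda_B*t)]
exp(-0.1379*47) = 0.001531818; exp(-0.0643*47) = 0.04869884
N_B = 0.1379 * 334028 / (0.0643 - 0.1379) * (0.001531818 - 0.04869884)
N_B = 29519

29519


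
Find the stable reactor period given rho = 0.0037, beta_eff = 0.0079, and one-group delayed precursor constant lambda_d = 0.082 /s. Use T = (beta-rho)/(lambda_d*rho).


T = (beta - rho) / (lambda_d * rho)
T = (0.0079 - 0.0037) / (0.082 * 0.0037)
T = 13.843 s

13.843


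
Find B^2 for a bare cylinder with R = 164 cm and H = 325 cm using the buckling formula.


B^2 = (2.405/R)^2 + (pi/H)^2
B^2 = (2.405/164)^2 + (pi/325)^2
B^2 = 3.0849e-04 /cm^2

3.0849e-04


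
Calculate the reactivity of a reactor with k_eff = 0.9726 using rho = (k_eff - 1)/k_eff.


rho = (k_eff - 1) / k_eff
rho = (0.9726 - 1) / 0.9726
rho = -0.028172

-0.028172


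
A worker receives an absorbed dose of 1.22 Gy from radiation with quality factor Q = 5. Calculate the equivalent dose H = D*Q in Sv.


H = D * Q
H = 1.22 * 5
H = 6.1000 Sv

6.1000


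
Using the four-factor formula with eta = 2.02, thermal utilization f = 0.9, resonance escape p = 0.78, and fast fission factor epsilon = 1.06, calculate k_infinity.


k_inf = eta * f * p * epsilon
k_inf = 2.02 * 0.9 * 0.78 * 1.06
k_inf = 1.5031

1.5031


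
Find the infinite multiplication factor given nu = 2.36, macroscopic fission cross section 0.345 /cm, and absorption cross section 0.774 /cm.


k_inf = nu * Sigma_f / Sigma_a
k_inf = 2.36 * 0.345 / 0.774
k_inf = 1.0519

1.0519


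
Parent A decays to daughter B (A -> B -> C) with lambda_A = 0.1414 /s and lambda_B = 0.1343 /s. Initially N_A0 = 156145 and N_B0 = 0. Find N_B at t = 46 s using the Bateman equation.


N_B(t) = lambda_A * N_A0 / (lambda_B - lambda_A) * [exp(-lambda_A*t) - exp(-lambda_B*t)]
exp(-0.1414*46) = 0.001496839; exp(-0.1343*46) = 0.002074988
N_B = 0.1414 * 156145 / (0.1343 - 0.1414) * (0.001496839 - 0.002074988)
N_B = 1797.9

1797.9


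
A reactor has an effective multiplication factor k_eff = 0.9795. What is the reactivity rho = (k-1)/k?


rho = (k_eff - 1) / k_eff
rho = (0.9795 - 1) / 0.9795
rho = -0.020929

-0.020929


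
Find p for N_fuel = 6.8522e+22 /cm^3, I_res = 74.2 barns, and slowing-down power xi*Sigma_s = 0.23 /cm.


p = exp(-N * I * 1e-24 / (xi*Sigma_s))
p = exp(-6.8522e+22 * 74.2 * 1e-24 / 0.23)
p = 2.5094e-10

2.5094e-10


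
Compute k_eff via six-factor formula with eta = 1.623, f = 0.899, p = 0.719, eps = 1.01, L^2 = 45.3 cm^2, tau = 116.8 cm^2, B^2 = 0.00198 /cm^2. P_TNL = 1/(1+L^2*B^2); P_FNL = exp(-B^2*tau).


k_inf = eta*f*p*eps = 1.623*0.899*0.719*1.01 = 1.059567
P_TNL = 1/(1 + L^2*B^2) = 1/(1 + 45.3*0.00198) = 0.9176888
P_FNL = exp(-B^2*tau) = exp(-0.00198*116.8) = 0.7935299
k_eff = k_inf * P_TNL * P_FNL = 1.059567 * 0.9176888 * 0.7935299
k_eff = 0.77159

0.77159


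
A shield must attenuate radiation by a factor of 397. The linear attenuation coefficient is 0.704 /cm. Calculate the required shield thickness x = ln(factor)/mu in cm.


x = ln(factor) / mu
x = ln(397) / 0.704
x = 8.4999 cm

8.4999


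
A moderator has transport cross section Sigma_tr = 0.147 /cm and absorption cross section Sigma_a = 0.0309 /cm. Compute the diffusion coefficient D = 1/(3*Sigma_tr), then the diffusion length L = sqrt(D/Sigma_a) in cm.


D = 1 / (3 * Sigma_tr) = 1 / (3 * 0.147) = 2.267574 cm
L = sqrt(D / Sigma_a)
L = sqrt(2.267574 / 0.0309)
L = 8.5665 cm

8.5665


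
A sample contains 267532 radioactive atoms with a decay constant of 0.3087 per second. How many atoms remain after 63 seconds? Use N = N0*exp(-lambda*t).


N = N0 * exp(-lambda * t)
N = 267532 * exp(-0.3087 * 63)
N = 9.5758e-04

9.5758e-04


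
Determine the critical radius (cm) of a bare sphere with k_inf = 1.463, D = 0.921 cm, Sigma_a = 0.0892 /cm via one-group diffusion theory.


L^2 = D / Sigma_a = 0.921 / 0.0892 = 10.32511 cm^2
B_m^2 = (k_inf - 1) / L^2 = (1.463 - 1) / 10.32511 = 0.04484214 /cm^2
For a bare sphere: B_g = pi/R, so R_c = pi / sqrt(B_m^2)
R_c = pi / sqrt(0.04484214) = 14.836 cm

14.836


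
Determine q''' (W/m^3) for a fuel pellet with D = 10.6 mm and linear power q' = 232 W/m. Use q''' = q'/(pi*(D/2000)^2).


r = D / 2 / 1000 = 10.6 / 2 / 1000 = 0.0053 m
q''' = q' / (pi * r^2)
q''' = 232 / (pi * 0.0053^2)
q''' = 2.6290e+06 W/m^3

2.6290e+06


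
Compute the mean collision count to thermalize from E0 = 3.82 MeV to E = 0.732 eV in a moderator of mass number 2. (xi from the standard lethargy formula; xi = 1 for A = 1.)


xi = 1 + (A-1)^2/(2A)*ln((A-1)/(A+1)) = 0.7253469 (for A = 2)
n = ln(E0/E) / xi
n = ln(3.82e6 / 0.732) / 0.7253469
n = ln(5.218579e+06) / 0.7253469 = 21.325

21.325


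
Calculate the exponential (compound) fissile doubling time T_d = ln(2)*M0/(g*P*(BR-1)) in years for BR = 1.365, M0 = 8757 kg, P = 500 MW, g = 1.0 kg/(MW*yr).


Breeding gain G = BR - 1 = 1.365 - 1 = 0.365
Fissile production rate = g * P * G = 1.0 * 500 * 0.365 = 182.5 kg/yr
T_d = ln(2) * M0 / (g * P * G)
T_d = ln(2) * 8757 / 182.5 = 33.260 yr

33.260


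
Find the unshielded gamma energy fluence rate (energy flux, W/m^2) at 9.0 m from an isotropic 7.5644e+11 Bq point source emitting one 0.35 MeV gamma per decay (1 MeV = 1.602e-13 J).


psi = A * E * 1.602e-13 / (4*pi*r^2)
psi = 7.5644e+11 * 0.35 * 1.602e-13 / (4*pi*9.0^2)
psi = 4.1669e-05 W/m^2

4.1669e-05


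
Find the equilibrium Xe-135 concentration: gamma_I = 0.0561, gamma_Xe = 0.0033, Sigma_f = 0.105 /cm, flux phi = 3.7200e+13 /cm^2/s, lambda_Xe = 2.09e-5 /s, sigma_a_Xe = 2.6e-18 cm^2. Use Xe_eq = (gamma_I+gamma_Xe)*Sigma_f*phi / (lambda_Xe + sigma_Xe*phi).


Xe_eq = (gamma_I + gamma_Xe) * Sigma_f * phi / (lambda_Xe + sigma_Xe * phi)
Numerator = (0.0561 + 0.0033) * 0.105 * 3.7200e+13 = 2.320164e+11
Denominator = 2.09e-5 + 2.6e-18 * 3.7200e+13 = 1.176200e-04
Xe_eq = 2.320164e+11 / 1.176200e-04 = 1.9726e+15 /cm^3

1.9726e+15


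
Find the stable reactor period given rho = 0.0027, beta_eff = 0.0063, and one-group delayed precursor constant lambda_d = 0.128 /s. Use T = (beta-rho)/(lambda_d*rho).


T = (beta - rho) / (lambda_d * rho)
T = (0.0063 - 0.0027) / (0.128 * 0.0027)
T = 10.417 s

10.417


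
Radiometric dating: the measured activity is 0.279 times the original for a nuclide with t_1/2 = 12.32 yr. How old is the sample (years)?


lambda = ln(2) / t_half = ln(2) / 12.32 = 0.05626195 /yr
t = -ln(A/A0) / lambda
t = -ln(0.279) / 0.05626195
t = 22.689 yr

22.689


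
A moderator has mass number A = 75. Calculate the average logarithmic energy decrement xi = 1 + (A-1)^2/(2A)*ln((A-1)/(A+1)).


xi = 1 + (A-1)^2/(2A) * ln((A-1)/(A+1))
xi = 1 + (75-1)^2/(2*75) * ln((75-1)/(75 +1))
xi = 0.026431

0.026431


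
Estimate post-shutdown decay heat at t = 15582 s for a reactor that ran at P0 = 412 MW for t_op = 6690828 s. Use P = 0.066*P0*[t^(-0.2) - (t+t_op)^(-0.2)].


P/P0 = 0.066 * [t^(-0.2) - (t + t_op)^(-0.2)]
P/P0 = 0.066 * [15582^(-0.2) - (15582 + 6690828)^(-0.2)]
P/P0 = 0.066 * [0.1450358 - 0.04312231] = 0.006726290
P = 412 * 0.006726290 = 2.7712 MW

2.7712


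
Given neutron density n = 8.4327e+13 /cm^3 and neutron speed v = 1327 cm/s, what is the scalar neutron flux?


phi = n * v
phi = 8.4327e+13 * 1327
phi = 1.1190e+17 /cm^2/s

1.1190e+17


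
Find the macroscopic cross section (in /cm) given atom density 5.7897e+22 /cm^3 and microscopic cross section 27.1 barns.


Sigma = N * sigma_barns * 1e-24
Sigma = 5.7897e+22 * 27.1 * 1e-24
Sigma = 1.5690 /cm

1.5690


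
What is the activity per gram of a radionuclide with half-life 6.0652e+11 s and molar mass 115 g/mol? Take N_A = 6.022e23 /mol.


lambda = ln(2) / t_half = ln(2) / 6.0652e+11 = 1.142827e-12 /s
SA = lambda * N_A / M
SA = 1.142827e-12 * 6.022e23 / 115
SA = 5.9844e+09 Bq/g

5.9844e+09


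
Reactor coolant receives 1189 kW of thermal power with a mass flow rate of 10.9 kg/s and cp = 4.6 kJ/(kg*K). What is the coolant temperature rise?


dT = Q / (m_dot * cp)
dT = 1189 / (10.9 * 4.6)
dT = 23.714 C

23.714


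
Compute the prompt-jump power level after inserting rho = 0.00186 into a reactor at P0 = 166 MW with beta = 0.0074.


P1/P0 = beta / (beta - rho)
P1/P0 = 0.0074 / (0.0074 - 0.00186) = 1.335740
P1 = 166 * 1.335740 = 221.73 MW

221.73


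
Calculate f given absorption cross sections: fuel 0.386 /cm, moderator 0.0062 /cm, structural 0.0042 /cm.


f = Sigma_a_fuel / (Sigma_a_fuel + Sigma_a_mod + Sigma_a_other)
f = 0.386 / (0.386 + 0.0062 + 0.0042)
f = 0.97376

0.97376


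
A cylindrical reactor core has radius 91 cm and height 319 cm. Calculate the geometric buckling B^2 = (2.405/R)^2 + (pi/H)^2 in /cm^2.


B^2 = (2.405/R)^2 + (pi/H)^2
B^2 = (2.405/91)^2 + (pi/319)^2
B^2 = 7.9546e-04 /cm^2

7.9546e-04


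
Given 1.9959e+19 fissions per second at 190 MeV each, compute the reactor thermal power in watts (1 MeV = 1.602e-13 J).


P = fission_rate * E_MeV * 1.602e-13
P = 1.9959e+19 * 190 * 1.602e-13
P = 6.0751e+08 W

6.0751e+08


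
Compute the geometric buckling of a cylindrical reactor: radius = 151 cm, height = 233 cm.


B^2 = (2.405/R)^2 + (pi/H)^2
B^2 = (2.405/151)^2 + (pi/233)^2
B^2 = 4.3547e-04 /cm^2

4.3547e-04


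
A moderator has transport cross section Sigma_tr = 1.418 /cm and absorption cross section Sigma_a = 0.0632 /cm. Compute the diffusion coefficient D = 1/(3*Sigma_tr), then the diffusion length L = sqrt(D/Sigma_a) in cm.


D = 1 / (3 * Sigma_tr) = 1 / (3 * 1.418) = 0.2350729 cm
L = sqrt(D / Sigma_a)
L = sqrt(0.2350729 / 0.0632)
L = 1.9286 cm

1.9286


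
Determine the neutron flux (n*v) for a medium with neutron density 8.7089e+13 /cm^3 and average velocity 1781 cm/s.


phi = n * v
phi = 8.7089e+13 * 1781
phi = 1.5511e+17 /cm^2/s

1.5511e+17


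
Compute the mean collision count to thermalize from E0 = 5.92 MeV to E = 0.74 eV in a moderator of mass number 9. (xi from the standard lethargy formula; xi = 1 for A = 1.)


xi = 1 + (A-1)^2/(2A)*ln((A-1)/(A+1)) = 0.2066007 (for A = 9)
n = ln(E0/E) / xi
n = ln(5.92e6 / 0.74) / 0.2066007
n = ln(8.000000e+06) / 0.2066007 = 76.936

76.936


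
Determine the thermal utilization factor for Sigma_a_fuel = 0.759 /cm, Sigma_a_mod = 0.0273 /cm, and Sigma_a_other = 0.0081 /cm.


f = Sigma_a_fuel / (Sigma_a_fuel + Sigma_a_mod + Sigma_a_other)
f = 0.759 / (0.759 + 0.0273 + 0.0081)
f = 0.95544

0.95544


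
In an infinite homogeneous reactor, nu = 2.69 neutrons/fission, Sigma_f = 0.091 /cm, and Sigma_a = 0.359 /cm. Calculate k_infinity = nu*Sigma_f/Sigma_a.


k_inf = nu * Sigma_f / Sigma_a
k_inf = 2.69 * 0.091 / 0.359
k_inf = 0.68187

0.68187


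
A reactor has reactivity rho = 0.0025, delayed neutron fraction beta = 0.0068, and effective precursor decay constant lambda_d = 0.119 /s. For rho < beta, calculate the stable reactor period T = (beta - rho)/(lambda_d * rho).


T = (beta - rho) / (lambda_d * rho)
T = (0.0068 - 0.0025) / (0.119 * 0.0025)
T = 14.454 s

14.454


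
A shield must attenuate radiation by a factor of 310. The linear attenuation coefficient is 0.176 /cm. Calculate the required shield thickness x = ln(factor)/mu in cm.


x = ln(factor) / mu
x = ln(310) / 0.176
x = 32.594 cm

32.594


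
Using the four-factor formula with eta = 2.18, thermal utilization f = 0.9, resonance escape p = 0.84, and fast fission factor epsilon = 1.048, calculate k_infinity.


k_inf = eta * f * p * epsilon
k_inf = 2.18 * 0.9 * 0.84 * 1.048
k_inf = 1.7272

1.7272


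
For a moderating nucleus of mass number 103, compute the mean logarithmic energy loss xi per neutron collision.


xi = 1 + (A-1)^2/(2A) * ln((A-1)/(A+1))
xi = 1 + (103-1)^2/(2*103) * ln((103-1)/(103 +1))
xi = 0.019292

0.019292


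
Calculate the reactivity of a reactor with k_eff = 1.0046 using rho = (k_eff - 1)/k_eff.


rho = (k_eff - 1) / k_eff
rho = (1.0046 - 1) / 1.0046
rho = 0.0045789

0.0045789


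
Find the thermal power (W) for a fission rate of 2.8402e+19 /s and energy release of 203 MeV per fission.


P = fission_rate * E_MeV * 1.602e-13
P = 2.8402e+19 * 203 * 1.602e-13
P = 9.2365e+08 W

9.2365e+08


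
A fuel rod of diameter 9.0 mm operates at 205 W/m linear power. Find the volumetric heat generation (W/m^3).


r = D / 2 / 1000 = 9.0 / 2 / 1000 = 0.0045 m
q''' = q' / (pi * r^2)
q''' = 205 / (pi * 0.0045^2)
q''' = 3.2224e+06 W/m^3

3.2224e+06


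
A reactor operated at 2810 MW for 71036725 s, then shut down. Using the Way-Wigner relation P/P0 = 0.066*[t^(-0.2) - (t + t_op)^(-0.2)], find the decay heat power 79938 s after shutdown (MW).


P/P0 = 0.066 * [t^(-0.2) - (t + t_op)^(-0.2)]
P/P0 = 0.066 * [79938^(-0.2) - (79938 + 71036725)^(-0.2)]
P/P0 = 0.066 * [0.1045802 - 0.02689092] = 0.005127492
P = 2810 * 0.005127492 = 14.408 MW

14.408


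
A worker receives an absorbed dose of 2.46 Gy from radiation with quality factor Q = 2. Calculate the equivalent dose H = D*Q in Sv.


H = D * Q
H = 2.46 * 2
H = 4.9200 Sv

4.9200


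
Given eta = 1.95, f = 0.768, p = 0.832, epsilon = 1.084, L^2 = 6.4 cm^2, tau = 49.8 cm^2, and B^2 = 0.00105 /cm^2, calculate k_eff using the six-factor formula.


k_inf = eta*f*p*eps = 1.95*0.768*0.832*1.084 = 1.350667
P_TNL = 1/(1 + L^2*B^2) = 1/(1 + 6.4*0.00105) = 0.9933249
P_FNL = exp(-B^2*tau) = exp(-0.00105*49.8) = 0.9490536
k_eff = k_inf * P_TNL * P_FNL = 1.350667 * 0.9933249 * 0.9490536
k_eff = 1.2733

1.2733


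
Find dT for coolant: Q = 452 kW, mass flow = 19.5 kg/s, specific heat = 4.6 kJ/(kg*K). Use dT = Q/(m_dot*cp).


dT = Q / (m_dot * cp)
dT = 452 / (19.5 * 4.6)
dT = 5.0390 C

5.0390


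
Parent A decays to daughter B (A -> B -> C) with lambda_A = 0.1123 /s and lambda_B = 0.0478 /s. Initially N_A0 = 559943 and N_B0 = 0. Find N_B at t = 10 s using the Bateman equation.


N_B(t) = lambda_A * N_A0 / (lambda_B - lambda_A) * [exp(-lambda_A*t) - exp(-lambda_B*t)]
exp(-0.1123*10) = 0.3253024; exp(-0.0478*10) = 0.6200222
N_B = 0.1123 * 559943 / (0.0478 - 0.1123) * (0.3253024 - 0.6200222)
N_B = 287325

287325


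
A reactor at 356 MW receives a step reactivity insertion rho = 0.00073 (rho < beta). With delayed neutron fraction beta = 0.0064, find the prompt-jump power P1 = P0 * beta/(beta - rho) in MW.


P1/P0 = beta / (beta - rho)
P1/P0 = 0.0064 / (0.0064 - 0.00073) = 1.128748
P1 = 356 * 1.128748 = 401.83 MW

401.83


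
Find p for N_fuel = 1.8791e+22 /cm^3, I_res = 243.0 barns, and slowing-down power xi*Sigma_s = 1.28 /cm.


p = exp(-N * I * 1e-24 / (xi*Sigma_s))
p = exp(-1.8791e+22 * 243.0 * 1e-24 / 1.28)
p = 0.028230

0.028230


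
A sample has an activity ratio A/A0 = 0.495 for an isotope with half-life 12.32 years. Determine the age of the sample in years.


lambda = ln(2) / t_half = ln(2) / 12.32 = 0.05626195 /yr
t = -ln(A/A0) / lambda
t = -ln(0.495) / 0.05626195
t = 12.499 yr

12.499


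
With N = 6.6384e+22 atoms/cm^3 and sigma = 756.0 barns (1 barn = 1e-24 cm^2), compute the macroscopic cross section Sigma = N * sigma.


Sigma = N * sigma_barns * 1e-24
Sigma = 6.6384e+22 * 756.0 * 1e-24
Sigma = 50.186 /cm

50.186


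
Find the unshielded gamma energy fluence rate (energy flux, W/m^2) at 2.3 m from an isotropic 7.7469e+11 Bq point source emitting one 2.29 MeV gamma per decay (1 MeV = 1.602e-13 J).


psi = A * E * 1.602e-13 / (4*pi*r^2)
psi = 7.7469e+11 * 2.29 * 1.602e-13 / (4*pi*2.3^2)
psi = 0.0042752 W/m^2

0.0042752


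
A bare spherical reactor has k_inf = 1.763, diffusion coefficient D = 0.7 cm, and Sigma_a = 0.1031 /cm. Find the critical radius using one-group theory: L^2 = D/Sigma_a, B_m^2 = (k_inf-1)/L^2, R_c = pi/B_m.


L^2 = D / Sigma_a = 0.7 / 0.1031 = 6.789525 cm^2
B_m^2 = (k_inf - 1) / L^2 = (1.763 - 1) / 6.789525 = 0.1123790 /cm^2
For a bare sphere: B_g = pi/R, so R_c = pi / sqrt(B_m^2)
R_c = pi / sqrt(0.1123790) = 9.3715 cm

9.3715


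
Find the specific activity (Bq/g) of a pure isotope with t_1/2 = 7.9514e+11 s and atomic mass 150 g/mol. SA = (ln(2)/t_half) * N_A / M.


lambda = ln(2) / t_half = ln(2) / 7.9514e+11 = 8.717297e-13 /s
SA = lambda * N_A / M
SA = 8.717297e-13 * 6.022e23 / 150
SA = 3.4997e+09 Bq/g

3.4997e+09


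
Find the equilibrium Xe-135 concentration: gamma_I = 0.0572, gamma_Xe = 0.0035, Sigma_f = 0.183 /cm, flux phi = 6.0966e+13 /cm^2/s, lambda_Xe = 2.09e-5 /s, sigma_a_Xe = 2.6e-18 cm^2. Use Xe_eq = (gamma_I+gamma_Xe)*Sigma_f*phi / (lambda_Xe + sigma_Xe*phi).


Xe_eq = (gamma_I + gamma_Xe) * Sigma_f * phi / (lambda_Xe + sigma_Xe * phi)
Numerator = (0.0572 + 0.0035) * 0.183 * 6.0966e+13 = 6.772164e+11
Denominator = 2.09e-5 + 2.6e-18 * 6.0966e+13 = 1.794116e-04
Xe_eq = 6.772164e+11 / 1.794116e-04 = 3.7747e+15 /cm^3

3.7747e+15


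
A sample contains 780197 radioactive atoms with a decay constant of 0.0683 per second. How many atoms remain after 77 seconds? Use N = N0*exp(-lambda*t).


N = N0 * exp(-lambda * t)
N = 780197 * exp(-0.0683 * 77)
N = 4057.0

4057.0


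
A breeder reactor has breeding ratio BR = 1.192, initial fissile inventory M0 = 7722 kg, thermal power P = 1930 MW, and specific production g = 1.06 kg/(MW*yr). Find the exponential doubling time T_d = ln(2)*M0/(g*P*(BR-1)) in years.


Breeding gain G = BR - 1 = 1.192 - 1 = 0.192
Fissile production rate = g * P * G = 1.06 * 1930 * 0.192 = 392.7936 kg/yr
T_d = ln(2) * M0 / (g * P * G)
T_d = ln(2) * 7722 / 392.7936 = 13.627 yr

13.627


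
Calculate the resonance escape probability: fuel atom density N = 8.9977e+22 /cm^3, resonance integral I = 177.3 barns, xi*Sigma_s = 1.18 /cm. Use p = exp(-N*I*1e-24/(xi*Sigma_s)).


p = exp(-N * I * 1e-24 / (xi*Sigma_s))
p = exp(-8.9977e+22 * 177.3 * 1e-24 / 1.18)
p = 1.3446e-06

1.3446e-06


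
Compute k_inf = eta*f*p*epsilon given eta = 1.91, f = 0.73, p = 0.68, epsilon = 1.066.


k_inf = eta * f * p * epsilon
k_inf = 1.91 * 0.73 * 0.68 * 1.066
k_inf = 1.0107

1.0107


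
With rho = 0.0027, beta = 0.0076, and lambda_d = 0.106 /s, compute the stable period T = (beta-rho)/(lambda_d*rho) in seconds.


T = (beta - rho) / (lambda_d * rho)
T = (0.0076 - 0.0027) / (0.106 * 0.0027)
T = 17.121 s

17.121


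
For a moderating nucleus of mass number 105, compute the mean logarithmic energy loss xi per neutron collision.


xi = 1 + (A-1)^2/(2A) * ln((A-1)/(A+1))
xi = 1 + (105-1)^2/(2*105) * ln((105-1)/(105 +1))
xi = 0.018927

0.018927


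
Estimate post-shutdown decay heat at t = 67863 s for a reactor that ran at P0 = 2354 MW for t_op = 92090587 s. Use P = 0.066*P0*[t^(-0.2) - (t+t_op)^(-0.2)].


P/P0 = 0.066 * [t^(-0.2) - (t + t_op)^(-0.2)]
P/P0 = 0.066 * [67863^(-0.2) - (67863 + 92090587)^(-0.2)]
P/P0 = 0.066 * [0.1080621 - 0.02553248] = 0.005446955
P = 2354 * 0.005446955 = 12.822 MW

12.822


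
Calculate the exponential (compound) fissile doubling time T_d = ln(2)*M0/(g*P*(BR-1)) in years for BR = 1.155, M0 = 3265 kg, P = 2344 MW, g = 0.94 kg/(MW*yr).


Breeding gain G = BR - 1 = 1.155 - 1 = 0.155
Fissile production rate = g * P * G = 0.94 * 2344 * 0.155 = 341.5208 kg/yr
T_d = ln(2) * M0 / (g * P * G)
T_d = ln(2) * 3265 / 341.5208 = 6.6266 yr

6.6266


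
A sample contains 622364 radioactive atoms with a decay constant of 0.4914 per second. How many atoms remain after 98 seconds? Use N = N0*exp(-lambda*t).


N = N0 * exp(-lambda * t)
N = 622364 * exp(-0.4914 * 98)
N = 7.5795e-16

7.5795e-16


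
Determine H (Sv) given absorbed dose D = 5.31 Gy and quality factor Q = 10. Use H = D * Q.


H = D * Q
H = 5.31 * 10
H = 53.100 Sv

53.100


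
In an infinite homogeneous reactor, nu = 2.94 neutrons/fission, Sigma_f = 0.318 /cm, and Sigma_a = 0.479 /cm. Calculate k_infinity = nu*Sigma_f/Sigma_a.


k_inf = nu * Sigma_f / Sigma_a
k_inf = 2.94 * 0.318 / 0.479
k_inf = 1.9518

1.9518


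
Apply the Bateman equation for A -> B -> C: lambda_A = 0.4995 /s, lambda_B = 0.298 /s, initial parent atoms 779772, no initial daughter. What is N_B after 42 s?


N_B(t) = lambda_A * N_A0 / (lambda_B - lambda_A) * [exp(-lambda_A*t) - exp(-lambda_B*t)]
exp(-0.4995*42) = 7.743478e-10; exp(-0.298*42) = 3.667501e-06
N_B = 0.4995 * 779772 / (0.298 - 0.4995) * (7.743478e-10 - 3.667501e-06)
N_B = 7.0877

7.0877


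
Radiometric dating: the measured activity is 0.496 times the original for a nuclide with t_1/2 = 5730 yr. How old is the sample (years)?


lambda = ln(2) / t_half = ln(2) / 5730 = 1.209681e-04 /yr
t = -ln(A/A0) / lambda
t = -ln(0.496) / 1.209681e-04
t = 5796.4 yr

5796.4


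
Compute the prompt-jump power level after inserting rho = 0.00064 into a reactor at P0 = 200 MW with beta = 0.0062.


P1/P0 = beta / (beta - rho)
P1/P0 = 0.0062 / (0.0062 - 0.00064) = 1.115108
P1 = 200 * 1.115108 = 223.02 MW

223.02


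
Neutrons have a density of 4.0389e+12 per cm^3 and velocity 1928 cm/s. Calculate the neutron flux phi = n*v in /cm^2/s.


phi = n * v
phi = 4.0389e+12 * 1928
phi = 7.7870e+15 /cm^2/s

7.7870e+15


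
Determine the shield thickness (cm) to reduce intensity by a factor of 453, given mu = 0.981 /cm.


x = ln(factor) / mu
x = ln(453) / 0.981
x = 6.2343 cm

6.2343


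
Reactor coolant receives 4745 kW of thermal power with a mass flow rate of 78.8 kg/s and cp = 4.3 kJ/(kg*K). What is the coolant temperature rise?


dT = Q / (m_dot * cp)
dT = 4745 / (78.8 * 4.3)
dT = 14.004 C

14.004


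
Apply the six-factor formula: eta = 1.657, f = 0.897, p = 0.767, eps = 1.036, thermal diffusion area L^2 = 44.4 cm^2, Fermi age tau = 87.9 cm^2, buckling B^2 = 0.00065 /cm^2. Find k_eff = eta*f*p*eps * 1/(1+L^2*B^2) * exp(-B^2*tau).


k_inf = eta*f*p*eps = 1.657*0.897*0.767*1.036 = 1.181055
P_TNL = 1/(1 + L^2*B^2) = 1/(1 + 44.4*0.00065) = 0.9719495
P_FNL = exp(-B^2*tau) = exp(-0.00065*87.9) = 0.9444666
k_eff = k_inf * P_TNL * P_FNL = 1.181055 * 0.9719495 * 0.9444666
k_eff = 1.0842

1.0842


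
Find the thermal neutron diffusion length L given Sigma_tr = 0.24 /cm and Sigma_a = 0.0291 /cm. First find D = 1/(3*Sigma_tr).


D = 1 / (3 * Sigma_tr) = 1 / (3 * 0.24) = 1.388889 cm
L = sqrt(D / Sigma_a)
L = sqrt(1.388889 / 0.0291)
L = 6.9086 cm

6.9086


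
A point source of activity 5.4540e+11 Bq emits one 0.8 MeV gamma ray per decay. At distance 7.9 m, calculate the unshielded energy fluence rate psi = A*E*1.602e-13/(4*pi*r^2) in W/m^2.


psi = A * E * 1.602e-13 / (4*pi*r^2)
psi = 5.4540e+11 * 0.8 * 1.602e-13 / (4*pi*7.9^2)
psi = 8.9126e-05 W/m^2

8.9126e-05


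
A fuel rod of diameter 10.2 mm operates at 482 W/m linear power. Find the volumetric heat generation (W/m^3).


r = D / 2 / 1000 = 10.2 / 2 / 1000 = 0.0051 m
q''' = q' / (pi * r^2)
q''' = 482 / (pi * 0.0051^2)
q''' = 5.8987e+06 W/m^3

5.8987e+06


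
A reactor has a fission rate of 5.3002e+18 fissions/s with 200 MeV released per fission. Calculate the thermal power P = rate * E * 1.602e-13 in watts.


P = fission_rate * E_MeV * 1.602e-13
P = 5.3002e+18 * 200 * 1.602e-13
P = 1.6982e+08 W

1.6982e+08


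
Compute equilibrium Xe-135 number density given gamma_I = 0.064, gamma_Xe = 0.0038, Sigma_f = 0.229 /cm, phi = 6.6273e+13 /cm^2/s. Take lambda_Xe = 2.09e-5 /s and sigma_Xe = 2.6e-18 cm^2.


Xe_eq = (gamma_I + gamma_Xe) * Sigma_f * phi / (lambda_Xe + sigma_Xe * phi)
Numerator = (0.064 + 0.0038) * 0.229 * 6.6273e+13 = 1.028968e+12
Denominator = 2.09e-5 + 2.6e-18 * 6.6273e+13 = 1.932098e-04
Xe_eq = 1.028968e+12 / 1.932098e-04 = 5.3257e+15 /cm^3

5.3257e+15
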